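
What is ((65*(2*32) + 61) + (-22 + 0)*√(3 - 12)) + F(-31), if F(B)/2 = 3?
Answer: 4227 - 66*I ≈ 4227.0 - 66.0*I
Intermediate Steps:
F(B) = 6 (F(B) = 2*3 = 6)
((65*(2*32) + 61) + (-22 + 0)*√(3 - 12)) + F(-31) = ((65*(2*32) + 61) + (-22 + 0)*√(3 - 12)) + 6 = ((65*64 + 61) - 66*I) + 6 = ((4160 + 61) - 66*I) + 6 = (4221 - 66*I) + 6 = 4227 - 66*I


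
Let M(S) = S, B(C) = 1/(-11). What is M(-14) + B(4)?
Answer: -155/11 ≈ -14.091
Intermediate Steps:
B(C) = -1/11
M(-14) + B(4) = -14 - 1/11 = -155/11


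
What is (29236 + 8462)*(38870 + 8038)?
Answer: 1768337784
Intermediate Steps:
(29236 + 8462)*(38870 + 8038) = 37698*46908 = 1768337784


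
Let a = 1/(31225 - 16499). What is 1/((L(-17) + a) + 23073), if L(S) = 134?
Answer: 14726/341746283 ≈ 4.3090e-5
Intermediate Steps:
a = 1/14726 ≈ 6.7907e-5
1/((L(-17) + a) + 23073) = 1/((134 + 1/14726) + 23073) = 1/(1973285/14726 + 23073) = 1/(341746283/14726) = 14726/341746283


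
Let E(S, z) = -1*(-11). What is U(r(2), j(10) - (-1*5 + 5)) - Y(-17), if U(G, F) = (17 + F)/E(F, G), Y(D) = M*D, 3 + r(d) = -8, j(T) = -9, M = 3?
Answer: 569/11 ≈ 51.727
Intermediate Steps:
r(d) = -11 (r(d) = -3 - 8 = -11)
E(S, z) = 11
Y(D) = 3*D
U(G, F) = 17/11 + F/11 (U(G, F) = (17 + F)/11 = (17 + F)*(1/11) = 17/11 + F/11)
U(r(2), j(10) - (-1*5 + 5)) - Y(-17) = (17/11 + (-9 - (-1*5 + 5))/11) - 3*(-17) = (17/11 + (-9 - (-5 + 5))/11) - 1*(-51) = (17/11 + (-9 - 1*0)/11) + 51 = (17/11 + (-9 + 0)/11) + 51 = (17/11 + (1/11)*(-9)) + 51 = (17/11 - 9/11) + 51 = 8/11 + 51 = 569/11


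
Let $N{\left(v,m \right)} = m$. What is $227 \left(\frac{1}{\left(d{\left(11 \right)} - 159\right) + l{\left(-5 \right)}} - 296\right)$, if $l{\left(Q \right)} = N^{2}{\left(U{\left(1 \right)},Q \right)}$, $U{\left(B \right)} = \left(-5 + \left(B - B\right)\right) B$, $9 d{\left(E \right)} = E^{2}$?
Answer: $- \frac{72905363}{1085} \approx -67194.0$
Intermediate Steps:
$d{\left(E \right)} = \frac{E^{2}}{9}$
$U{\left(B \right)} = - 5 B$ ($U{\left(B \right)} = \left(-5 + 0\right) B = - 5 B$)
$l{\left(Q \right)} = Q^{2}$
$227 \left(\frac{1}{\left(d{\left(11 \right)} - 159\right) + l{\left(-5 \right)}} - 296\right) = 227 \left(\frac{1}{\left(\frac{11^{2}}{9} - 159\right) + \left(-5\right)^{2}} - 296\right) = 227 \left(\frac{1}{\left(\frac{1}{9} \cdot 121 - 159\right) + 25} - 296\right) = 227 \left(\frac{1}{\left(\frac{121}{9} - 159\right) + 25} - 296\right) = 227 \left(\frac{1}{- \frac{1310}{9} + 25} - 296\right) = 227 \left(\frac{1}{- \frac{1085}{9}} - 296\right) = 227 \left(- \frac{9}{1085} - 296\right) = 227 \left(- \frac{321169}{1085}\right) = - \frac{72905363}{1085}$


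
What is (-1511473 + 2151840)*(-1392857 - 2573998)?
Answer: -2540243035785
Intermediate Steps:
(-1511473 + 2151840)*(-1392857 - 2573998) = 640367*(-3966855) = -2540243035785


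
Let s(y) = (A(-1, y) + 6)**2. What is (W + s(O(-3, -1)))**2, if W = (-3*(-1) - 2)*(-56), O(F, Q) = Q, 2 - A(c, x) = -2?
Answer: 1936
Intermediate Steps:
A(c, x) = 4 (A(c, x) = 2 - 1*(-2) = 2 + 2 = 4)
s(y) = 100 (s(y) = (4 + 6)**2 = 10**2 = 100)
W = -56 (W = (3 - 2)*(-56) = 1*(-56) = -56)
(W + s(O(-3, -1)))**2 = (-56 + 100)**2 = 44**2 = 1936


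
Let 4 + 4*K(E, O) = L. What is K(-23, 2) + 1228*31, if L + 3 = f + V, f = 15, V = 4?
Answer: 38071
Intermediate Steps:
L = 16 (L = -3 + (15 + 4) = -3 + 19 = 16)
K(E, O) = 3 (K(E, O) = -1 + (¼)*16 = -1 + 4 = 3)
K(-23, 2) + 1228*31 = 3 + 1228*31 = 3 + 38068 = 38071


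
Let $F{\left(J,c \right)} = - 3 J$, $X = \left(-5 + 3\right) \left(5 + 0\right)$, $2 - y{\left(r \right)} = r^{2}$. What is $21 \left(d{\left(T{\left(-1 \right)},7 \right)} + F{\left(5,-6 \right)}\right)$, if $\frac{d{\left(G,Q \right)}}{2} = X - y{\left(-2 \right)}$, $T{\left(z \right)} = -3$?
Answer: $-651$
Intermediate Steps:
$y{\left(r \right)} = 2 - r^{2}$
$X = -10$ ($X = \left(-2\right) 5 = -10$)
$d{\left(G,Q \right)} = -16$ ($d{\left(G,Q \right)} = 2 \left(-10 - \left(2 - \left(-2\right)^{2}\right)\right) = 2 \left(-10 - \left(2 - 4\right)\right) = 2 \left(-10 - -2\right) = 2 \left(-10 + 2\right) = 2 \left(-8\right) = -16$)
$21 \left(d{\left(T{\left(-1 \right)},7 \right)} + F{\left(5,-6 \right)}\right) = 21 \left(-16 - 15\right) = 21 \left(-31\right) = -651$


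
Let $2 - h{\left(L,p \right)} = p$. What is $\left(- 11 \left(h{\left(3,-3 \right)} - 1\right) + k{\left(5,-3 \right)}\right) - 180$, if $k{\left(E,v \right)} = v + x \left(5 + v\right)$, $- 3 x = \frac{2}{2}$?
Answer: $- \frac{683}{3} \approx -227.67$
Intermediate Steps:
$h{\left(L,p \right)} = 2 - p$
$x = - \frac{1}{3}$ ($x = - \frac{2 \cdot \frac{1}{2}}{3} = \left(- \frac{1}{3}\right) 1 = - \frac{1}{3} \approx -0.33333$)
$k{\left(E,v \right)} = - \frac{5}{3} + \frac{2 v}{3}$ ($k{\left(E,v \right)} = v - \frac{5 + v}{3} = v - \left(\frac{5}{3} + \frac{v}{3}\right) = - \frac{5}{3} + \frac{2 v}{3}$)
$\left(- 11 \left(h{\left(3,-3 \right)} - 1\right) + k{\left(5,-3 \right)}\right) - 180 = \left(- 11 \left(\left(2 - -3\right) - 1\right) + \left(- \frac{5}{3} + \frac{2}{3} \left(-3\right)\right)\right) - 180 = \left(- 11 \left(\left(2 + 3\right) - 1\right) - \frac{11}{3}\right) - 180 = \left(- 11 \left(5 - 1\right) - \frac{11}{3}\right) - 180 = \left(\left(-11\right) 4 - \frac{11}{3}\right) - 180 = \left(-44 - \frac{11}{3}\right) - 180 = - \frac{143}{3} - 180 = - \frac{683}{3}$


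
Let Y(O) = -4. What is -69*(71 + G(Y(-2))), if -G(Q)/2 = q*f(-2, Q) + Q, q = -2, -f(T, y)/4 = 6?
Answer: 1173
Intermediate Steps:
f(T, y) = -24 (f(T, y) = -4*6 = -24)
G(Q) = -96 - 2*Q (G(Q) = -2*(-2*(-24) + Q) = -2*(48 + Q) = -96 - 2*Q)
-69*(71 + G(Y(-2))) = -69*(71 + (-96 - 2*(-4))) = -69*(71 + (-96 + 8)) = -69*(71 - 88) = -69*(-17) = 1173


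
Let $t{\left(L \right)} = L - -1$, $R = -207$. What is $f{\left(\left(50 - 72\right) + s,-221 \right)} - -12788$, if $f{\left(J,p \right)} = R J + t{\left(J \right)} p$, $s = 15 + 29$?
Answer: $3151$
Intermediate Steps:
$s = 44$
$t{\left(L \right)} = 1 + L$ ($t{\left(L \right)} = L + 1 = 1 + L$)
$f{\left(J,p \right)} = - 207 J + p \left(1 + J\right)$ ($f{\left(J,p \right)} = - 207 J + \left(1 + J\right) p = - 207 J + p \left(1 + J\right)$)
$f{\left(\left(50 - 72\right) + s,-221 \right)} - -12788 = \left(- 207 \left(\left(50 - 72\right) + 44\right) - 221 \left(1 + \left(\left(50 - 72\right) + 44\right)\right)\right) - -12788 = \left(- 207 \left(-22 + 44\right) - 221 \left(1 + \left(-22 + 44\right)\right)\right) + 12788 = \left(\left(-207\right) 22 - 221 \left(1 + 22\right)\right) + 12788 = \left(-4554 - 5083\right) + 12788 = -9637 + 12788 = 3151$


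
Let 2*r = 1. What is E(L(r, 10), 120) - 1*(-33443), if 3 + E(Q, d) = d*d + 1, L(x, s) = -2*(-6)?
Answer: 47841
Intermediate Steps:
r = 1/2 (r = (1/2)*1 = 1/2 ≈ 0.50000)
L(x, s) = 12
E(Q, d) = -2 + d**2 (E(Q, d) = -3 + (d*d + 1) = -3 + (d**2 + 1) = -3 + (1 + d**2) = -2 + d**2)
E(L(r, 10), 120) - 1*(-33443) = (-2 + 120**2) - 1*(-33443) = (-2 + 14400) + 33443 = 14398 + 33443 = 47841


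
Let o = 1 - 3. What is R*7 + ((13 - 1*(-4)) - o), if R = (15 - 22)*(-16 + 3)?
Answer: 656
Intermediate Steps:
o = -2
R = 91 (R = -7*(-13) = 91)
R*7 + ((13 - 1*(-4)) - o) = 91*7 + ((13 - 1*(-4)) - 1*(-2)) = 637 + ((13 + 4) + 2) = 637 + (17 + 2) = 637 + 19 = 656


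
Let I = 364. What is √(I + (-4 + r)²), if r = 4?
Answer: 2*√91 ≈ 19.079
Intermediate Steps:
√(I + (-4 + r)²) = √(364 + (-4 + 4)²) = √(364 + 0²) = √(364 + 0) = √364 = 2*√91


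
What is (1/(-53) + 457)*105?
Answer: 2543100/53 ≈ 47983.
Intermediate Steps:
(1/(-53) + 457)*105 = (-1/53 + 457)*105 = (24220/53)*105 = 2543100/53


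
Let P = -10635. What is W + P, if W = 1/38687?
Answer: -411436244/38687 ≈ -10635.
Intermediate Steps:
W = 1/38687 ≈ 2.5848e-5
W + P = 1/38687 - 10635 = -411436244/38687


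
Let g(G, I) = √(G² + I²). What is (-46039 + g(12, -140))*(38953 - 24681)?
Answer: -657068608 + 57088*√1234 ≈ -6.5506e+8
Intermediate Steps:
(-46039 + g(12, -140))*(38953 - 24681) = (-46039 + √(12² + (-140)²))*(38953 - 24681) = (-46039 + √(144 + 19600))*14272 = (-46039 + √19744)*14272 = (-46039 + 4*√1234)*14272 = -657068608 + 57088*√1234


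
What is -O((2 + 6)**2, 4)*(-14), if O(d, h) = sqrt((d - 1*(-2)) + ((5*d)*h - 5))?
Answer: 42*sqrt(149) ≈ 512.68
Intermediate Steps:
O(d, h) = sqrt(-3 + d + 5*d*h) (O(d, h) = sqrt((d + 2) + (5*d*h - 5)) = sqrt((2 + d) + (-5 + 5*d*h)) = sqrt(-3 + d + 5*d*h))
-O((2 + 6)**2, 4)*(-14) = -sqrt(-3 + (2 + 6)**2 + 5*(2 + 6)**2*4)*(-14) = -sqrt(-3 + 8**2 + 5*8**2*4)*(-14) = -sqrt(-3 + 64 + 5*64*4)*(-14) = -sqrt(-3 + 64 + 1280)*(-14) = -sqrt(1341)*(-14) = -3*sqrt(149)*(-14) = 42*sqrt(149)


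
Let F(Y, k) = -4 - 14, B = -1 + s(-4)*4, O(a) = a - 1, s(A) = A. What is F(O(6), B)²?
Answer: 324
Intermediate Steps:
O(a) = -1 + a
B = -17 (B = -1 - 4*4 = -1 - 16 = -17)
F(Y, k) = -18
F(O(6), B)² = (-18)² = 324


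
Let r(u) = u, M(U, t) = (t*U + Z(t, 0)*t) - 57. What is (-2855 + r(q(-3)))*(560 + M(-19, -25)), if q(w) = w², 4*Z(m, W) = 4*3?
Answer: -2569938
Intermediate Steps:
Z(m, W) = 3 (Z(m, W) = (4*3)/4 = (¼)*12 = 3)
M(U, t) = -57 + 3*t + U*t (M(U, t) = (t*U + 3*t) - 57 = (U*t + 3*t) - 57 = (3*t + U*t) - 57 = -57 + 3*t + U*t)
(-2855 + r(q(-3)))*(560 + M(-19, -25)) = (-2855 + (-3)²)*(560 + (-57 + 3*(-25) - 19*(-25))) = (-2855 + 9)*(560 + (-57 - 75 + 475)) = -2846*(560 + 343) = -2846*903 = -2569938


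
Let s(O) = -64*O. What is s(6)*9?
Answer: -3456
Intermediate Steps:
s(6)*9 = -64*6*9 = -384*9 = -3456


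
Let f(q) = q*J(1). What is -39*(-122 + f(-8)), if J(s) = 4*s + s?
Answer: 6318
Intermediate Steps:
J(s) = 5*s
f(q) = 5*q (f(q) = q*(5*1) = q*5 = 5*q)
-39*(-122 + f(-8)) = -39*(-122 + 5*(-8)) = -39*(-122 - 40) = -39*(-162) = 6318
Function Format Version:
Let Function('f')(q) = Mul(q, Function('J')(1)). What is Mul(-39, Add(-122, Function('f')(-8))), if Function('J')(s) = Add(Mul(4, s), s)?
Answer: 6318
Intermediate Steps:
Function('J')(s) = Mul(5, s)
Function('f')(q) = Mul(5, q) (Function('f')(q) = Mul(q, Mul(5, 1)) = Mul(q, 5) = Mul(5, q))
Mul(-39, Add(-122, Function('f')(-8))) = Mul(-39, Add(-122, Mul(5, -8))) = Mul(-39, Add(-122, -40)) = Mul(-39, -162) = 6318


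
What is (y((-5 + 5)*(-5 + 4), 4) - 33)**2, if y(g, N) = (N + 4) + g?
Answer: 625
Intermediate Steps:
y(g, N) = 4 + N + g (y(g, N) = (4 + N) + g = 4 + N + g)
(y((-5 + 5)*(-5 + 4), 4) - 33)**2 = ((4 + 4 + (-5 + 5)*(-5 + 4)) - 33)**2 = ((4 + 4 + 0*(-1)) - 33)**2 = ((4 + 4 + 0) - 33)**2 = (8 - 33)**2 = (-25)**2 = 625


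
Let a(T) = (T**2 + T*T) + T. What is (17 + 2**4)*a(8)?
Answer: 4488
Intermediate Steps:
a(T) = T + 2*T**2 (a(T) = (T**2 + T**2) + T = 2*T**2 + T = T + 2*T**2)
(17 + 2**4)*a(8) = (17 + 2**4)*(8*(1 + 2*8)) = (17 + 16)*(8*(1 + 16)) = 33*(8*17) = 33*136 = 4488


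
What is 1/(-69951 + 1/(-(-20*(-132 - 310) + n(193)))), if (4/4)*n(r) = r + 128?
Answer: -9161/640821112 ≈ -1.4296e-5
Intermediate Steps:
n(r) = 128 + r (n(r) = r + 128 = 128 + r)
1/(-69951 + 1/(-(-20*(-132 - 310) + n(193)))) = 1/(-69951 + 1/(-(-20*(-132 - 310) + (128 + 193)))) = 1/(-69951 + 1/(-(-20*(-442) + 321))) = 1/(-69951 + 1/(-(8840 + 321))) = 1/(-69951 + 1/(-1*9161)) = 1/(-69951 + 1/(-9161)) = 1/(-69951 - 1/9161) = 1/(-640821112/9161) = -9161/640821112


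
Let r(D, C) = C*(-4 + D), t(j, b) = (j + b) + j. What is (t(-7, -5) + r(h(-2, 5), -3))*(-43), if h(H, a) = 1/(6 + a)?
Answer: 3440/11 ≈ 312.73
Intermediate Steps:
t(j, b) = b + 2*j (t(j, b) = (b + j) + j = b + 2*j)
(t(-7, -5) + r(h(-2, 5), -3))*(-43) = ((-5 + 2*(-7)) - 3*(-4 + 1/(6 + 5)))*(-43) = ((-5 - 14) - 3*(-4 + 1/11))*(-43) = (-19 - 3*(-4 + 1/11))*(-43) = (-19 - 3*(-43/11))*(-43) = (-19 + 129/11)*(-43) = -80/11*(-43) = 3440/11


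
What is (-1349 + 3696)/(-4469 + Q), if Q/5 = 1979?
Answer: 2347/5426 ≈ 0.43255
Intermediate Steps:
Q = 9895 (Q = 5*1979 = 9895)
(-1349 + 3696)/(-4469 + Q) = (-1349 + 3696)/(-4469 + 9895) = 2347/5426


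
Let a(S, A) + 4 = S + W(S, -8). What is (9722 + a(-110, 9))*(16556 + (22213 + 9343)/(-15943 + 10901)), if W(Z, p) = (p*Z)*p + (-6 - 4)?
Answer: 106724615084/2521 ≈ 4.2334e+7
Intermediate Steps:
W(Z, p) = -10 + Z*p**2 (W(Z, p) = (Z*p)*p - 10 = Z*p**2 - 10 = -10 + Z*p**2)
a(S, A) = -14 + 65*S (a(S, A) = -4 + (S + (-10 + S*(-8)**2)) = -4 + (S + (-10 + S*64)) = -4 + (S + (-10 + 64*S)) = -4 + (-10 + 65*S) = -14 + 65*S)
(9722 + a(-110, 9))*(16556 + (22213 + 9343)/(-15943 + 10901)) = (9722 + (-14 + 65*(-110)))*(16556 + (22213 + 9343)/(-15943 + 10901)) = (9722 + (-14 - 7150))*(16556 + 31556/(-5042)) = (9722 - 7164)*(16556 + 31556*(-1/5042)) = 2558*(16556 - 15778/2521) = 2558*(41721898/2521) = 106724615084/2521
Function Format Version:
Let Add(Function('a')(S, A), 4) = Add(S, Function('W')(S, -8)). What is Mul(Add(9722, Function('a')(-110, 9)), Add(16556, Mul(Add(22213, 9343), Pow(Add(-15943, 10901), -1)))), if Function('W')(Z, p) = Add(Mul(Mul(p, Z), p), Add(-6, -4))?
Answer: Rational(106724615084, 2521) ≈ 4.2334e+7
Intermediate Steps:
Function('W')(Z, p) = Add(-10, Mul(Z, Pow(p, 2))) (Function('W')(Z, p) = Add(Mul(Mul(Z, p), p), -10) = Add(Mul(Z, Pow(p, 2)), -10) = Add(-10, Mul(Z, Pow(p, 2))))
Function('a')(S, A) = Add(-14, Mul(65, S)) (Function('a')(S, A) = Add(-4, Add(S, Add(-10, Mul(S, Pow(-8, 2))))) = Add(-4, Add(S, Add(-10, Mul(S, 64)))) = Add(-4, Add(S, Add(-10, Mul(64, S)))) = Add(-4, Add(-10, Mul(65, S))) = Add(-14, Mul(65, S)))
Mul(Add(9722, Function('a')(-110, 9)), Add(16556, Mul(Add(22213, 9343), Pow(Add(-15943, 10901), -1)))) = Mul(Add(9722, Add(-14, Mul(65, -110))), Add(16556, Mul(Add(22213, 9343), Pow(Add(-15943, 10901), -1)))) = Mul(Add(9722, Add(-14, -7150)), Add(16556, Mul(31556, Pow(-5042, -1)))) = Mul(Add(9722, -7164), Add(16556, Mul(31556, Rational(-1, 5042)))) = Mul(2558, Add(16556, Rational(-15778, 2521))) = Mul(2558, Rational(41721898, 2521)) = Rational(106724615084, 2521)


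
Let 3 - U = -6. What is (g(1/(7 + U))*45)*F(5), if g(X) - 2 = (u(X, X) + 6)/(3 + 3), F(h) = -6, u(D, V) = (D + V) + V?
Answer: -13095/16 ≈ -818.44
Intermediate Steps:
u(D, V) = D + 2*V
U = 9 (U = 3 - 1*(-6) = 3 + 6 = 9)
g(X) = 3 + X/2 (g(X) = 2 + ((X + 2*X) + 6)/(3 + 3) = 2 + (3*X + 6)/6 = 2 + (6 + 3*X)*(1/6) = 2 + (1 + X/2) = 3 + X/2)
(g(1/(7 + U))*45)*F(5) = ((3 + 1/(2*(7 + 9)))*45)*(-6) = ((3 + (1/2)/16)*45)*(-6) = ((3 + (1/2)*(1/16))*45)*(-6) = ((3 + 1/32)*45)*(-6) = ((97/32)*45)*(-6) = (4365/32)*(-6) = -13095/16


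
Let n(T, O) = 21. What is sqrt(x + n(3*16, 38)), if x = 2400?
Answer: 3*sqrt(269) ≈ 49.204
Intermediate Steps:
sqrt(x + n(3*16, 38)) = sqrt(2400 + 21) = sqrt(2421) = 3*sqrt(269)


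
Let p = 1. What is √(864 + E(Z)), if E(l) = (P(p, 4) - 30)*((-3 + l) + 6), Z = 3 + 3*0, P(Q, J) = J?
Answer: 2*√177 ≈ 26.608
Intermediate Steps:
Z = 3 (Z = 3 + 0 = 3)
E(l) = -78 - 26*l (E(l) = (4 - 30)*((-3 + l) + 6) = -26*(3 + l) = -78 - 26*l)
√(864 + E(Z)) = √(864 + (-78 - 26*3)) = √(864 + (-78 - 78)) = √(864 - 156) = √708 = 2*√177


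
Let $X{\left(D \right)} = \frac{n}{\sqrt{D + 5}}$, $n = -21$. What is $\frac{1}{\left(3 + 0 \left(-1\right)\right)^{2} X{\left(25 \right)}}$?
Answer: $- \frac{\sqrt{30}}{189} \approx -0.02898$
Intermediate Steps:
$X{\left(D \right)} = - \frac{21}{\sqrt{5 + D}}$ ($X{\left(D \right)} = - \frac{21}{\sqrt{D + 5}} = - \frac{21}{\sqrt{5 + D}}$)
$\frac{1}{\left(3 + 0 \left(-1\right)\right)^{2} X{\left(25 \right)}} = \frac{1}{\left(3 + 0 \left(-1\right)\right)^{2} \left(- \frac{21}{\sqrt{5 + 25}}\right)} = \frac{1}{\left(3 + 0\right)^{2} \left(- \frac{21}{\sqrt{30}}\right)} = \frac{1}{3^{2} \left(- 21 \frac{\sqrt{30}}{30}\right)} = \frac{1}{9 \left(- \frac{7 \sqrt{30}}{10}\right)} = \frac{1}{\left(- \frac{63}{10}\right) \sqrt{30}} = - \frac{\sqrt{30}}{189}$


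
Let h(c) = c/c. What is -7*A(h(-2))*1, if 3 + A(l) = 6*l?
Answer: -21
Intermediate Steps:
h(c) = 1
A(l) = -3 + 6*l
-7*A(h(-2))*1 = -7*(-3 + 6*1)*1 = -7*(-3 + 6)*1 = -7*3*1 = -21*1 = -21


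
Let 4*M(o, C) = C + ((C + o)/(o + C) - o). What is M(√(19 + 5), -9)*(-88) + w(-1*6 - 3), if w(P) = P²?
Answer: 257 + 44*√6 ≈ 364.78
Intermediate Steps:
M(o, C) = ¼ - o/4 + C/4 (M(o, C) = (C + ((C + o)/(o + C) - o))/4 = (C + ((C + o)/(C + o) - o))/4 = (C + (1 - o))/4 = (1 + C - o)/4 = ¼ - o/4 + C/4)
M(√(19 + 5), -9)*(-88) + w(-1*6 - 3) = (¼ - √(19 + 5)/4 + (¼)*(-9))*(-88) + (-1*6 - 3)² = (¼ - √6/2 - 9/4)*(-88) + (-6 - 3)² = (¼ - √6/2 - 9/4)*(-88) + (-9)² = (¼ - √6/2 - 9/4)*(-88) + 81 = (-2 - √6/2)*(-88) + 81 = (176 + 44*√6) + 81 = 257 + 44*√6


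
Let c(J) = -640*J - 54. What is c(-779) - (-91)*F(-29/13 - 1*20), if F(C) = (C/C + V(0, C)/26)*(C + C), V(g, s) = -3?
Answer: 6434049/13 ≈ 4.9493e+5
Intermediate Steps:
c(J) = -54 - 640*J
F(C) = 23*C/13 (F(C) = (C/C - 3/26)*(C + C) = (1 - 3*1/26)*(2*C) = (1 - 3/26)*(2*C) = 23*(2*C)/26 = 23*C/13)
c(-779) - (-91)*F(-29/13 - 1*20) = (-54 - 640*(-779)) - (-91)*23*(-29/13 - 1*20)/13 = (-54 + 498560) - (-91)*23*(-29*1/13 - 20)/13 = 498506 - (-91)*23*(-29/13 - 20)/13 = 498506 - (-91)*(23/13)*(-289/13) = 498506 - (-91)*(-6647)/169 = 498506 - 1*46529/13 = 498506 - 46529/13 = 6434049/13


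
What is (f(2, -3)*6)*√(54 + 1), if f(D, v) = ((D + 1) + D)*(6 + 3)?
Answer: 270*√55 ≈ 2002.4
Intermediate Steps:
f(D, v) = 9 + 18*D (f(D, v) = ((1 + D) + D)*9 = (1 + 2*D)*9 = 9 + 18*D)
(f(2, -3)*6)*√(54 + 1) = ((9 + 18*2)*6)*√(54 + 1) = ((9 + 36)*6)*√55 = (45*6)*√55 = 270*√55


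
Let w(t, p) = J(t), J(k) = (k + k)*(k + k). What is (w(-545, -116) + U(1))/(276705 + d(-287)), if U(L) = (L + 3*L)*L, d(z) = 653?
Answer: 594052/138679 ≈ 4.2836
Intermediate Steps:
J(k) = 4*k**2 (J(k) = (2*k)*(2*k) = 4*k**2)
w(t, p) = 4*t**2
U(L) = 4*L**2 (U(L) = (4*L)*L = 4*L**2)
(w(-545, -116) + U(1))/(276705 + d(-287)) = (4*(-545)**2 + 4*1**2)/(276705 + 653) = (4*297025 + 4*1)/277358 = (1188100 + 4)*(1/277358) = 1188104*(1/277358) = 594052/138679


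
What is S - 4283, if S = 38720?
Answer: 34437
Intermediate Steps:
S - 4283 = 38720 - 4283 = 34437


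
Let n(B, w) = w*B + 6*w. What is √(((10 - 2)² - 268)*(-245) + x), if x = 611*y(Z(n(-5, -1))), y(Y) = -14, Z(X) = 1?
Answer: √41426 ≈ 203.53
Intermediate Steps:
n(B, w) = 6*w + B*w (n(B, w) = B*w + 6*w = 6*w + B*w)
x = -8554 (x = 611*(-14) = -8554)
√(((10 - 2)² - 268)*(-245) + x) = √(((10 - 2)² - 268)*(-245) - 8554) = √((8² - 268)*(-245) - 8554) = √((64 - 268)*(-245) - 8554) = √(-204*(-245) - 8554) = √(49980 - 8554) = √41426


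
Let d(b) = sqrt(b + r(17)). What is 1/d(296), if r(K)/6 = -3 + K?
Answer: sqrt(95)/190 ≈ 0.051299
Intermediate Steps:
r(K) = -18 + 6*K (r(K) = 6*(-3 + K) = -18 + 6*K)
d(b) = sqrt(84 + b) (d(b) = sqrt(b + (-18 + 6*17)) = sqrt(b + (-18 + 102)) = sqrt(b + 84) = sqrt(84 + b))
1/d(296) = 1/(sqrt(84 + 296)) = 1/(sqrt(380)) = 1/(2*sqrt(95)) = sqrt(95)/190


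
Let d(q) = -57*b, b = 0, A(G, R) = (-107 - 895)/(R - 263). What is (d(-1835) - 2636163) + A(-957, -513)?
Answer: -1022830743/388 ≈ -2.6362e+6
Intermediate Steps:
A(G, R) = -1002/(-263 + R)
d(q) = 0 (d(q) = -57*0 = 0)
(d(-1835) - 2636163) + A(-957, -513) = (0 - 2636163) - 1002/(-263 - 513) = -2636163 - 1002/(-776) = -2636163 - 1002*(-1/776) = -2636163 + 501/388 = -1022830743/388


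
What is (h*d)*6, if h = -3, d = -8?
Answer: 144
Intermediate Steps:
(h*d)*6 = -3*(-8)*6 = 24*6 = 144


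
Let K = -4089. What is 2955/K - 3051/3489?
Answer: -2531726/1585169 ≈ -1.5971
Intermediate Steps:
2955/K - 3051/3489 = 2955/(-4089) - 3051/3489 = 2955*(-1/4089) - 3051*1/3489 = -985/1363 - 1017/1163 = -2531726/1585169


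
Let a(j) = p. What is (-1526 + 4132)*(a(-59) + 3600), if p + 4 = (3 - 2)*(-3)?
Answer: 9363358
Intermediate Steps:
p = -7 (p = -4 + (3 - 2)*(-3) = -4 + 1*(-3) = -4 - 3 = -7)
a(j) = -7
(-1526 + 4132)*(a(-59) + 3600) = (-1526 + 4132)*(-7 + 3600) = 2606*3593 = 9363358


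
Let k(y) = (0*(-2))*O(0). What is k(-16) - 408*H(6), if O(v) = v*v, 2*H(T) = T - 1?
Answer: -1020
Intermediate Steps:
H(T) = -1/2 + T/2 (H(T) = (T - 1)/2 = (-1 + T)/2 = -1/2 + T/2)
O(v) = v**2
k(y) = 0 (k(y) = (0*(-2))*0**2 = 0*0 = 0)
k(-16) - 408*H(6) = 0 - 408*(-1/2 + (1/2)*6) = 0 - 408*(-1/2 + 3) = 0 - 408*5/2 = 0 - 1020 = -1020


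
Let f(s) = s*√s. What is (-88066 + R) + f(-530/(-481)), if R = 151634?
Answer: 63568 + 530*√254930/231361 ≈ 63569.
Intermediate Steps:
f(s) = s^(3/2)
(-88066 + R) + f(-530/(-481)) = (-88066 + 151634) + (-530/(-481))^(3/2) = 63568 + (-530*(-1/481))^(3/2) = 63568 + (530/481)^(3/2) = 63568 + 530*√254930/231361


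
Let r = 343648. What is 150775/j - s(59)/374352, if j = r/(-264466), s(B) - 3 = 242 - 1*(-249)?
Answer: -466476068468341/4020166128 ≈ -1.1603e+5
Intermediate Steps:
s(B) = 494 (s(B) = 3 + (242 - 1*(-249)) = 3 + (242 + 249) = 3 + 491 = 494)
j = -171824/132233 (j = 343648/(-264466) = 343648*(-1/264466) = -171824/132233 ≈ -1.2994)
150775/j - s(59)/374352 = 150775/(-171824/132233) - 1*494/374352 = 150775*(-132233/171824) - 494*1/374352 = -19937430575/171824 - 247/187176 = -466476068468341/4020166128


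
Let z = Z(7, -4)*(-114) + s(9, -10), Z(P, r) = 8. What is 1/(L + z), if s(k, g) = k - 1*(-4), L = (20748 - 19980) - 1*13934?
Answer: -1/14065 ≈ -7.1098e-5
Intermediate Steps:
L = -13166 (L = 768 - 13934 = -13166)
s(k, g) = 4 + k (s(k, g) = k + 4 = 4 + k)
z = -899 (z = 8*(-114) + (4 + 9) = -912 + 13 = -899)
1/(L + z) = 1/(-13166 - 899) = 1/(-14065) = -1/14065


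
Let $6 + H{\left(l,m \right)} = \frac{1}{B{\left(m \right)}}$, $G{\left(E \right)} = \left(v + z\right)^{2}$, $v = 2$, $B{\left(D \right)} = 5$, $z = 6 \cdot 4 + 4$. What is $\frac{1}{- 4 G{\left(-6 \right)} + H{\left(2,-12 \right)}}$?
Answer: $- \frac{5}{18029} \approx -0.00027733$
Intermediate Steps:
$z = 28$ ($z = 24 + 4 = 28$)
$G{\left(E \right)} = 900$ ($G{\left(E \right)} = \left(2 + 28\right)^{2} = 30^{2} = 900$)
$H{\left(l,m \right)} = - \frac{29}{5}$ ($H{\left(l,m \right)} = -6 + \frac{1}{5} = - \frac{29}{5}$)
$\frac{1}{- 4 G{\left(-6 \right)} + H{\left(2,-12 \right)}} = \frac{1}{\left(-4\right) 900 - \frac{29}{5}} = \frac{1}{-3600 - \frac{29}{5}} = \frac{1}{- \frac{18029}{5}} = - \frac{5}{18029}$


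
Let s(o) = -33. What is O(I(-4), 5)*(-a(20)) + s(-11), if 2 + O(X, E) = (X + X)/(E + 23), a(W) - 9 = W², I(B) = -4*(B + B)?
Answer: -1049/7 ≈ -149.86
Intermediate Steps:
I(B) = -8*B
a(W) = 9 + W²
O(X, E) = -2 + 2*X/(23 + E) (O(X, E) = -2 + (X + X)/(E + 23) = -2 + (2*X)/(23 + E) = -2 + 2*X/(23 + E))
O(I(-4), 5)*(-a(20)) + s(-11) = (2*(-23 - 8*(-4) - 1*5)/(23 + 5))*(-(9 + 20²)) - 33 = (2*(-23 + 32 - 5)/28)*(-(9 + 400)) - 33 = (2*(1/28)*4)*(-1*409) - 33 = (2/7)*(-409) - 33 = -818/7 - 33 = -1049/7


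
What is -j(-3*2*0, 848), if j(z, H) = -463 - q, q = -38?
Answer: 425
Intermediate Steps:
j(z, H) = -425 (j(z, H) = -463 - 1*(-38) = -463 + 38 = -425)
-j(-3*2*0, 848) = -1*(-425) = 425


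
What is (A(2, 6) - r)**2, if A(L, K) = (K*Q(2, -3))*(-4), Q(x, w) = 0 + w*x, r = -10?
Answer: 23716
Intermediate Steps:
Q(x, w) = w*x
A(L, K) = 24*K (A(L, K) = (K*(-3*2))*(-4) = (K*(-6))*(-4) = -6*K*(-4) = 24*K)
(A(2, 6) - r)**2 = (24*6 - 1*(-10))**2 = (144 + 10)**2 = 154**2 = 23716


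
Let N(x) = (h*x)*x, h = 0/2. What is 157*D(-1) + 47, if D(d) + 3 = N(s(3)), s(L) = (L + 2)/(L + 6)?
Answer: -424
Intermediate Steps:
h = 0 (h = 0*(1/2) = 0)
s(L) = (2 + L)/(6 + L)
N(x) = 0 (N(x) = (0*x)*x = 0*x = 0)
D(d) = -3 (D(d) = -3 + 0 = -3)
157*D(-1) + 47 = 157*(-3) + 47 = -471 + 47 = -424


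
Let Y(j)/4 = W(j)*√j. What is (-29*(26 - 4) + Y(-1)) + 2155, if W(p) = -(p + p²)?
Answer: 1517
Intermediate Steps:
W(p) = -p - p²
Y(j) = -4*j^(3/2)*(1 + j) (Y(j) = 4*((-j*(1 + j))*√j) = 4*(-j^(3/2)*(1 + j)) = -4*j^(3/2)*(1 + j))
(-29*(26 - 4) + Y(-1)) + 2155 = (-29*(26 - 4) + 4*(-1)^(3/2)*(-1 - 1*(-1))) + 2155 = (-29*22 + 4*(-I)*(-1 + 1)) + 2155 = (-638 + 4*(-I)*0) + 2155 = (-638 + 0) + 2155 = -638 + 2155 = 1517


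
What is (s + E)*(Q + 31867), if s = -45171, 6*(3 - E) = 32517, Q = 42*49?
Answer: -3432361875/2 ≈ -1.7162e+9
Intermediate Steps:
Q = 2058
E = -10833/2 (E = 3 - ⅙*32517 = 3 - 10839/2 = -10833/2 ≈ -5416.5)
(s + E)*(Q + 31867) = (-45171 - 10833/2)*(2058 + 31867) = -101175/2*33925 = -3432361875/2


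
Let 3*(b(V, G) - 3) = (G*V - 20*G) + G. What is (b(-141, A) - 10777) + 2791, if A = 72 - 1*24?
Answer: -10543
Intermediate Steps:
A = 48 (A = 72 - 24 = 48)
b(V, G) = 3 - 19*G/3 + G*V/3 (b(V, G) = 3 + ((G*V - 20*G) + G)/3 = 3 + ((-20*G + G*V) + G)/3 = 3 + (-19*G + G*V)/3 = 3 + (-19*G/3 + G*V/3) = 3 - 19*G/3 + G*V/3)
(b(-141, A) - 10777) + 2791 = ((3 - 19/3*48 + (⅓)*48*(-141)) - 10777) + 2791 = ((3 - 304 - 2256) - 10777) + 2791 = (-2557 - 10777) + 2791 = -13334 + 2791 = -10543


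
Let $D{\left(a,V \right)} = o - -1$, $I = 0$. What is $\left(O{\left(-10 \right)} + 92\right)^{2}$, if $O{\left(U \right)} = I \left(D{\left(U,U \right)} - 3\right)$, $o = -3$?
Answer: $8464$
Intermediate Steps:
$D{\left(a,V \right)} = -2$ ($D{\left(a,V \right)} = -3 - -1 = -3 + 1 = -2$)
$O{\left(U \right)} = 0$ ($O{\left(U \right)} = 0 \left(-2 - 3\right) = 0 \left(-5\right) = 0$)
$\left(O{\left(-10 \right)} + 92\right)^{2} = \left(0 + 92\right)^{2} = 92^{2} = 8464$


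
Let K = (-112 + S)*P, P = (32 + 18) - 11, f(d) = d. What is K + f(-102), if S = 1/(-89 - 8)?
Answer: -433629/97 ≈ -4470.4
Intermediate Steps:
S = -1/97 (S = 1/(-97) = -1/97 ≈ -0.010309)
P = 39 (P = 50 - 11 = 39)
K = -423735/97 (K = (-112 - 1/97)*39 = -10865/97*39 = -423735/97 ≈ -4368.4)
K + f(-102) = -423735/97 - 102 = -433629/97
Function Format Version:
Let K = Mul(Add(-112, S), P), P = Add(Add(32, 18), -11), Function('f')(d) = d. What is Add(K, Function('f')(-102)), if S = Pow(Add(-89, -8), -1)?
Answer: Rational(-433629, 97) ≈ -4470.4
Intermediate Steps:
S = Rational(-1, 97) (S = Pow(-97, -1) = Rational(-1, 97) ≈ -0.010309)
P = 39 (P = Add(50, -11) = 39)
K = Rational(-423735, 97) (K = Mul(Add(-112, Rational(-1, 97)), 39) = Mul(Rational(-10865, 97), 39) = Rational(-423735, 97) ≈ -4368.4)
Add(K, Function('f')(-102)) = Add(Rational(-423735, 97), -102) = Rational(-433629, 97)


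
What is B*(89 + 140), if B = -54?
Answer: -12366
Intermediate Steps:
B*(89 + 140) = -54*(89 + 140) = -54*229 = -12366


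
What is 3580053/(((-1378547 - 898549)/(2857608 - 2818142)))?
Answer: -23548395283/379516 ≈ -62049.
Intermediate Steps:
3580053/(((-1378547 - 898549)/(2857608 - 2818142))) = 3580053/((-2277096/39466)) = 3580053/((-2277096*1/39466)) = 3580053/(-1138548/19733) = 3580053*(-19733/1138548) = -23548395283/379516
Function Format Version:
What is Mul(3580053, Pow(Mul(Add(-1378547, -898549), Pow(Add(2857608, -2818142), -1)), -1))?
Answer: Rational(-23548395283, 379516) ≈ -62049.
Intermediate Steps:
Mul(3580053, Pow(Mul(Add(-1378547, -898549), Pow(Add(2857608, -2818142), -1)), -1)) = Mul(3580053, Pow(Mul(-2277096, Pow(39466, -1)), -1)) = Mul(3580053, Pow(Mul(-2277096, Rational(1, 39466)), -1)) = Mul(3580053, Pow(Rational(-1138548, 19733), -1)) = Mul(3580053, Rational(-19733, 1138548)) = Rational(-23548395283, 379516)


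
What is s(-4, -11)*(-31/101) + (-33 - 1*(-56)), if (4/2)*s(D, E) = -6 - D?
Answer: 2354/101 ≈ 23.307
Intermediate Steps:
s(D, E) = -3 - D/2 (s(D, E) = (-6 - D)/2 = -3 - D/2)
s(-4, -11)*(-31/101) + (-33 - 1*(-56)) = (-3 - 1/2*(-4))*(-31/101) + (-33 - 1*(-56)) = (-3 + 2)*(-31*1/101) + (-33 + 56) = -1*(-31/101) + 23 = 31/101 + 23 = 2354/101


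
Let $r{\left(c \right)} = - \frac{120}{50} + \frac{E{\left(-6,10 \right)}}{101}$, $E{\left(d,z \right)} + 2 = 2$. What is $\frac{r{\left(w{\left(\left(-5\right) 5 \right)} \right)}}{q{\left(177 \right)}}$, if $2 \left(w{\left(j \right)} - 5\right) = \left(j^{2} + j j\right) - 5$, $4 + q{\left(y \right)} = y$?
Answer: $- \frac{12}{865} \approx -0.013873$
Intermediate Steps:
$q{\left(y \right)} = -4 + y$
$w{\left(j \right)} = \frac{5}{2} + j^{2}$ ($w{\left(j \right)} = 5 + \frac{\left(j^{2} + j j\right) - 5}{2} = 5 + \frac{\left(j^{2} + j^{2}\right) - 5}{2} = 5 + \frac{2 j^{2} - 5}{2} = 5 + \frac{-5 + 2 j^{2}}{2} = 5 + \left(- \frac{5}{2} + j^{2}\right) = \frac{5}{2} + j^{2}$)
$E{\left(d,z \right)} = 0$ ($E{\left(d,z \right)} = -2 + 2 = 0$)
$r{\left(c \right)} = - \frac{12}{5}$ ($r{\left(c \right)} = - \frac{120}{50} + \frac{0}{101} = \left(-120\right) \frac{1}{50} + 0 \cdot \frac{1}{101} = - \frac{12}{5} + 0 = - \frac{12}{5}$)
$\frac{r{\left(w{\left(\left(-5\right) 5 \right)} \right)}}{q{\left(177 \right)}} = - \frac{12}{5 \left(-4 + 177\right)} = - \frac{12}{5 \cdot 173} = \left(- \frac{12}{5}\right) \frac{1}{173} = - \frac{12}{865}$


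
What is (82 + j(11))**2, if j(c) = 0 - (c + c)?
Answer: 3600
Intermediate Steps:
j(c) = -2*c (j(c) = 0 - 2*c = -2*c)
(82 + j(11))**2 = (82 - 2*11)**2 = (82 - 22)**2 = 60**2 = 3600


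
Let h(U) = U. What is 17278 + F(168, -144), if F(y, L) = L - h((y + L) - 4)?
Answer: 17114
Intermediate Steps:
F(y, L) = 4 - y (F(y, L) = L - ((y + L) - 4) = L - ((L + y) - 4) = L - (-4 + L + y) = L + (4 - L - y) = 4 - y)
17278 + F(168, -144) = 17278 + (4 - 1*168) = 17278 + (4 - 168) = 17278 - 164 = 17114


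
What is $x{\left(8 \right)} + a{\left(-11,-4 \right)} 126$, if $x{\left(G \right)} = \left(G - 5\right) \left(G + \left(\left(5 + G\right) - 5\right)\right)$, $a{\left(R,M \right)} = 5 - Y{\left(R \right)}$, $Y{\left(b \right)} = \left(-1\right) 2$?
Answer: $930$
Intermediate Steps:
$Y{\left(b \right)} = -2$
$a{\left(R,M \right)} = 7$ ($a{\left(R,M \right)} = 5 - -2 = 5 + 2 = 7$)
$x{\left(G \right)} = 2 G \left(-5 + G\right)$ ($x{\left(G \right)} = \left(-5 + G\right) \left(G + G\right) = \left(-5 + G\right) 2 G = 2 G \left(-5 + G\right)$)
$x{\left(8 \right)} + a{\left(-11,-4 \right)} 126 = 2 \cdot 8 \left(-5 + 8\right) + 7 \cdot 126 = 2 \cdot 8 \cdot 3 + 882 = 48 + 882 = 930$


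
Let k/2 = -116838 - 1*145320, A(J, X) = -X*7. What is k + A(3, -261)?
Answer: -522489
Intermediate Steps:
A(J, X) = -7*X
k = -524316 (k = 2*(-116838 - 1*145320) = 2*(-116838 - 145320) = 2*(-262158) = -524316)
k + A(3, -261) = -524316 - 7*(-261) = -524316 + 1827 = -522489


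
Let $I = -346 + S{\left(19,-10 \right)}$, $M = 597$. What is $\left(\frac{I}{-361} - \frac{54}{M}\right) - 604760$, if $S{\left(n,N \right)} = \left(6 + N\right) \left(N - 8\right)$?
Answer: $- \frac{43445305612}{71839} \approx -6.0476 \cdot 10^{5}$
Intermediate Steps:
$S{\left(n,N \right)} = \left(-8 + N\right) \left(6 + N\right)$ ($S{\left(n,N \right)} = \left(6 + N\right) \left(-8 + N\right) = \left(-8 + N\right) \left(6 + N\right)$)
$I = -274$ ($I = -346 - \left(28 - 100\right) = -346 + \left(-48 + 100 + 20\right) = -346 + 72 = -274$)
$\left(\frac{I}{-361} - \frac{54}{M}\right) - 604760 = \left(- \frac{274}{-361} - \frac{54}{597}\right) - 604760 = \left(\left(-274\right) \left(- \frac{1}{361}\right) - \frac{18}{199}\right) - 604760 = \left(\frac{274}{361} - \frac{18}{199}\right) - 604760 = \frac{48028}{71839} - 604760 = - \frac{43445305612}{71839}$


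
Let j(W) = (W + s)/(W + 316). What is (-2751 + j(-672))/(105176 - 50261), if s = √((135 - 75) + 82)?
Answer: -11651/232735 - √142/19549740 ≈ -0.050062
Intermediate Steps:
s = √142 (s = √(60 + 82) = √142 ≈ 11.916)
j(W) = (W + √142)/(316 + W) (j(W) = (W + √142)/(W + 316) = (W + √142)/(316 + W))
(-2751 + j(-672))/(105176 - 50261) = (-2751 + (-672 + √142)/(316 - 672))/(105176 - 50261) = (-2751 + (-672 + √142)/(-356))/54915 = (-2751 - (-672 + √142)/356)*(1/54915) = (-2751 + (168/89 - √142/356))*(1/54915) = (-244671/89 - √142/356)*(1/54915) = -11651/232735 - √142/19549740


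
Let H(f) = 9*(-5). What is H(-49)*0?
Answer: 0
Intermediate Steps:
H(f) = -45
H(-49)*0 = -45*0 = 0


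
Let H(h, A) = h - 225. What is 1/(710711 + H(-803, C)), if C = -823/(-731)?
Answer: 1/709683 ≈ 1.4091e-6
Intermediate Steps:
C = 823/731 (C = -823*(-1/731) = 823/731 ≈ 1.1259)
H(h, A) = -225 + h
1/(710711 + H(-803, C)) = 1/(710711 + (-225 - 803)) = 1/(710711 - 1028) = 1/709683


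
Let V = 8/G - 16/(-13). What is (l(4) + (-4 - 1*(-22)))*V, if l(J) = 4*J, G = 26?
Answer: 680/13 ≈ 52.308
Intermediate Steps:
V = 20/13 (V = 8/26 - 16/(-13) = 8*(1/26) - 16*(-1/13) = 4/13 + 16/13 = 20/13 ≈ 1.5385)
(l(4) + (-4 - 1*(-22)))*V = (4*4 + (-4 - 1*(-22)))*(20/13) = (16 + (-4 + 22))*(20/13) = (16 + 18)*(20/13) = 34*(20/13) = 680/13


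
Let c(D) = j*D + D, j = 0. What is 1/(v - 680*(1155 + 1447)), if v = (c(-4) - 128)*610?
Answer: -1/1849880 ≈ -5.4058e-7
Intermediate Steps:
c(D) = D (c(D) = 0*D + D = 0 + D = D)
v = -80520 (v = (-4 - 128)*610 = -132*610 = -80520)
1/(v - 680*(1155 + 1447)) = 1/(-80520 - 680*(1155 + 1447)) = 1/(-80520 - 680*2602) = 1/(-80520 - 1769360) = 1/(-1849880) = -1/1849880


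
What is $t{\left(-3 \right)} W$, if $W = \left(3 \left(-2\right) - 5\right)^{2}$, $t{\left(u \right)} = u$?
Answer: $-363$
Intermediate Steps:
$W = 121$ ($W = \left(-6 - 5\right)^{2} = \left(-11\right)^{2} = 121$)
$t{\left(-3 \right)} W = \left(-3\right) 121 = -363$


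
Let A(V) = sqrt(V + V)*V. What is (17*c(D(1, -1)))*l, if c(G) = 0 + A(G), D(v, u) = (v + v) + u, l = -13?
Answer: -221*sqrt(2) ≈ -312.54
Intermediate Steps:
A(V) = sqrt(2)*V**(3/2) (A(V) = sqrt(2*V)*V = (sqrt(2)*sqrt(V))*V = sqrt(2)*V**(3/2))
D(v, u) = u + 2*v (D(v, u) = 2*v + u = u + 2*v)
c(G) = sqrt(2)*G**(3/2) (c(G) = 0 + sqrt(2)*G**(3/2) = sqrt(2)*G**(3/2))
(17*c(D(1, -1)))*l = (17*(sqrt(2)*(-1 + 2*1)**(3/2)))*(-13) = (17*(sqrt(2)*(-1 + 2)**(3/2)))*(-13) = (17*(sqrt(2)*1**(3/2)))*(-13) = (17*(sqrt(2)*1))*(-13) = (17*sqrt(2))*(-13) = -221*sqrt(2)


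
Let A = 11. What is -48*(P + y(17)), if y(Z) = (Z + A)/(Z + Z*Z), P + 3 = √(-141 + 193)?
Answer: 7120/51 - 96*√13 ≈ -206.53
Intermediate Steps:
P = -3 + 2*√13 (P = -3 + √(-141 + 193) = -3 + √52 = -3 + 2*√13 ≈ 4.2111)
y(Z) = (11 + Z)/(Z + Z²) (y(Z) = (Z + 11)/(Z + Z*Z) = (11 + Z)/(Z + Z²))
-48*(P + y(17)) = -48*((-3 + 2*√13) + (11 + 17)/(17*(1 + 17))) = -48*((-3 + 2*√13) + (1/17)*28/18) = -48*((-3 + 2*√13) + (1/17)*(1/18)*28) = -48*((-3 + 2*√13) + 14/153) = -48*(-445/153 + 2*√13) = 7120/51 - 96*√13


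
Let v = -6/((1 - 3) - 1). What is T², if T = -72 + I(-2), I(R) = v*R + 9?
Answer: 4489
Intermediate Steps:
v = 2 (v = -6/(-2 - 1) = -6/(-3) = -6*(-⅓) = 2)
I(R) = 9 + 2*R (I(R) = 2*R + 9 = 9 + 2*R)
T = -67 (T = -72 + (9 + 2*(-2)) = -72 + (9 - 4) = -72 + 5 = -67)
T² = (-67)² = 4489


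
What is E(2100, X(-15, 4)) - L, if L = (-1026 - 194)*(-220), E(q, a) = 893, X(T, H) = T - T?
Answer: -267507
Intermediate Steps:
X(T, H) = 0
L = 268400 (L = -1220*(-220) = 268400)
E(2100, X(-15, 4)) - L = 893 - 1*268400 = 893 - 268400 = -267507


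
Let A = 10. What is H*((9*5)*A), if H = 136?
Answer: 61200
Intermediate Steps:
H*((9*5)*A) = 136*((9*5)*10) = 136*(45*10) = 136*450 = 61200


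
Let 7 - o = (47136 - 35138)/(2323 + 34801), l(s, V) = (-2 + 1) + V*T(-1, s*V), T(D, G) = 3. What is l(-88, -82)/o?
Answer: -4584814/123935 ≈ -36.994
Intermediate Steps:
l(s, V) = -1 + 3*V (l(s, V) = (-2 + 1) + V*3 = -1 + 3*V)
o = 123935/18562 (o = 7 - (47136 - 35138)/(2323 + 34801) = 7 - 11998/37124 = 7 - 1*5999/18562 = 7 - 5999/18562 = 123935/18562 ≈ 6.6768)
l(-88, -82)/o = (-1 + 3*(-82))/(123935/18562) = (-1 - 246)*(18562/123935) = -247*18562/123935 = -4584814/123935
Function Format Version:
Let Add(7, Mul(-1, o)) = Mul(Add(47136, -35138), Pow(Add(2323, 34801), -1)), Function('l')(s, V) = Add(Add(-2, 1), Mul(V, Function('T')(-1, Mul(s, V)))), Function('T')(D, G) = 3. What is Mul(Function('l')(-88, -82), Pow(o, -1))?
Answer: Rational(-4584814, 123935) ≈ -36.994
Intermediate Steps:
Function('l')(s, V) = Add(-1, Mul(3, V)) (Function('l')(s, V) = Add(Add(-2, 1), Mul(V, 3)) = Add(-1, Mul(3, V)))
o = Rational(123935, 18562) (o = Add(7, Mul(-1, Mul(Add(47136, -35138), Pow(Add(2323, 34801), -1)))) = Add(7, Mul(-1, Mul(11998, Pow(37124, -1)))) = Add(7, Mul(-1, Mul(11998, Rational(1, 37124)))) = Add(7, Mul(-1, Rational(5999, 18562))) = Add(7, Rational(-5999, 18562)) = Rational(123935, 18562) ≈ 6.6768)
Mul(Function('l')(-88, -82), Pow(o, -1)) = Mul(Add(-1, Mul(3, -82)), Pow(Rational(123935, 18562), -1)) = Mul(Add(-1, -246), Rational(18562, 123935)) = Mul(-247, Rational(18562, 123935)) = Rational(-4584814, 123935)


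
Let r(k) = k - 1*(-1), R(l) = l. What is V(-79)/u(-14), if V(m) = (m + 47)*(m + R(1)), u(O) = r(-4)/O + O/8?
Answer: -69888/43 ≈ -1625.3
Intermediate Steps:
r(k) = 1 + k (r(k) = k + 1 = 1 + k)
u(O) = -3/O + O/8 (u(O) = (1 - 4)/O + O/8 = -3/O + O*(⅛) = -3/O + O/8)
V(m) = (1 + m)*(47 + m) (V(m) = (m + 47)*(m + 1) = (47 + m)*(1 + m) = (1 + m)*(47 + m))
V(-79)/u(-14) = (47 + (-79)² + 48*(-79))/(-3/(-14) + (⅛)*(-14)) = (47 + 6241 - 3792)/(-3*(-1/14) - 7/4) = 2496/(3/14 - 7/4) = 2496/(-43/28) = 2496*(-28/43) = -69888/43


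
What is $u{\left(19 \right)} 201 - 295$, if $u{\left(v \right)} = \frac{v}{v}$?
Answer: $-94$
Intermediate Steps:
$u{\left(v \right)} = 1$
$u{\left(19 \right)} 201 - 295 = 1 \cdot 201 - 295 = 201 - 295 = -94$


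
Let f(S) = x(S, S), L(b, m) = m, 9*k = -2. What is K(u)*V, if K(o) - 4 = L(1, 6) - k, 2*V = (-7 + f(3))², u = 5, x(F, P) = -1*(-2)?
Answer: 1150/9 ≈ 127.78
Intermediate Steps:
k = -2/9 (k = (⅑)*(-2) = -2/9 ≈ -0.22222)
x(F, P) = 2
f(S) = 2
V = 25/2 (V = (-7 + 2)²/2 = (½)*(-5)² = (½)*25 = 25/2 ≈ 12.500)
K(o) = 92/9 (K(o) = 4 + (6 - 1*(-2/9)) = 4 + (6 + 2/9) = 4 + 56/9 = 92/9)
K(u)*V = (92/9)*(25/2) = 1150/9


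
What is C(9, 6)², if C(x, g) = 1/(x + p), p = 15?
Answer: 1/576 ≈ 0.0017361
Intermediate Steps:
C(x, g) = 1/(15 + x) (C(x, g) = 1/(x + 15) = 1/(15 + x))
C(9, 6)² = (1/(15 + 9))² = (1/24)² = 1/576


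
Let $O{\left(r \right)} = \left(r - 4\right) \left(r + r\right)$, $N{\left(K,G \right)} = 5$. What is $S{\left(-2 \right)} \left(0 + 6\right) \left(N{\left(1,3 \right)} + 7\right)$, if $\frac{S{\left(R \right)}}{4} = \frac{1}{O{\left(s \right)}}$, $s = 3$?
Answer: $-48$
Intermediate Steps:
$O{\left(r \right)} = 2 r \left(-4 + r\right)$ ($O{\left(r \right)} = \left(-4 + r\right) 2 r = 2 r \left(-4 + r\right)$)
$S{\left(R \right)} = - \frac{2}{3}$ ($S{\left(R \right)} = \frac{4}{2 \cdot 3 \left(-4 + 3\right)} = \frac{4}{2 \cdot 3 \left(-1\right)} = \frac{4}{-6} = 4 \left(- \frac{1}{6}\right) = - \frac{2}{3}$)
$S{\left(-2 \right)} \left(0 + 6\right) \left(N{\left(1,3 \right)} + 7\right) = - \frac{2 \left(0 + 6\right)}{3} \left(5 + 7\right) = \left(- \frac{2}{3}\right) 6 \cdot 12 = \left(-4\right) 12 = -48$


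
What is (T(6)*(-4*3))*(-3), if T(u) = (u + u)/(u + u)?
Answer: 36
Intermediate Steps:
T(u) = 1 (T(u) = (2*u)/((2*u)) = (2*u)*(1/(2*u)) = 1)
(T(6)*(-4*3))*(-3) = (1*(-4*3))*(-3) = (1*(-12))*(-3) = -12*(-3) = 36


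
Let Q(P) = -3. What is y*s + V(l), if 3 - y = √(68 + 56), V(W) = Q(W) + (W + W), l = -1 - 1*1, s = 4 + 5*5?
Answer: 80 - 58*√31 ≈ -242.93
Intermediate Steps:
s = 29 (s = 4 + 25 = 29)
l = -2 (l = -1 - 1 = -2)
V(W) = -3 + 2*W (V(W) = -3 + (W + W) = -3 + 2*W)
y = 3 - 2*√31 (y = 3 - √(68 + 56) = 3 - √124 = 3 - 2*√31 ≈ -8.1355)
y*s + V(l) = (3 - 2*√31)*29 + (-3 + 2*(-2)) = (87 - 58*√31) + (-3 - 4) = (87 - 58*√31) - 7 = 80 - 58*√31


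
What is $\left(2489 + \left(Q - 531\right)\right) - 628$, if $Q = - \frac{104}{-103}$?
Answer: $\frac{137094}{103} \approx 1331.0$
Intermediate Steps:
$Q = \frac{104}{103}$ ($Q = \left(-104\right) \left(- \frac{1}{103}\right) = \frac{104}{103} \approx 1.0097$)
$\left(2489 + \left(Q - 531\right)\right) - 628 = \left(2489 + \left(\frac{104}{103} - 531\right)\right) - 628 = \left(2489 - \frac{54589}{103}\right) - 628 = \frac{201778}{103} - 628 = \frac{137094}{103}$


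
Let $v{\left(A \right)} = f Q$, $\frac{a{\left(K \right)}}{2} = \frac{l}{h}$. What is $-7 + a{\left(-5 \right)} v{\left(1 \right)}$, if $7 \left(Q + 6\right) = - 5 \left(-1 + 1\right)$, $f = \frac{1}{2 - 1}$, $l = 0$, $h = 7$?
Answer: $-7$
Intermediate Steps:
$f = 1$ ($f = 1^{-1} = 1$)
$a{\left(K \right)} = 0$ ($a{\left(K \right)} = 2 \cdot \frac{0}{7} = 2 \cdot 0 \cdot \frac{1}{7} = 2 \cdot 0 = 0$)
$Q = -6$ ($Q = -6 + \frac{\left(-5\right) \left(-1 + 1\right)}{7} = -6 + \frac{\left(-5\right) 0}{7} = -6 + \frac{1}{7} \cdot 0 = -6 + 0 = -6$)
$v{\left(A \right)} = -6$ ($v{\left(A \right)} = 1 \left(-6\right) = -6$)
$-7 + a{\left(-5 \right)} v{\left(1 \right)} = -7 + 0 \left(-6\right) = -7 + 0 = -7$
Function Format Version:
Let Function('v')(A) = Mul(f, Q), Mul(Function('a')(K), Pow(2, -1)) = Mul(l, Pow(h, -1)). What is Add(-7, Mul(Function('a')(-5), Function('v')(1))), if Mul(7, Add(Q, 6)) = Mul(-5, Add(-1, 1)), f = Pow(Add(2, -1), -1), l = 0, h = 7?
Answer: -7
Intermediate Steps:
f = 1 (f = Pow(1, -1) = 1)
Function('a')(K) = 0 (Function('a')(K) = Mul(2, Mul(0, Pow(7, -1))) = Mul(2, Mul(0, Rational(1, 7))) = Mul(2, 0) = 0)
Q = -6 (Q = Add(-6, Mul(Rational(1, 7), Mul(-5, Add(-1, 1)))) = Add(-6, Mul(Rational(1, 7), Mul(-5, 0))) = Add(-6, Mul(Rational(1, 7), 0)) = Add(-6, 0) = -6)
Function('v')(A) = -6 (Function('v')(A) = Mul(1, -6) = -6)
Add(-7, Mul(Function('a')(-5), Function('v')(1))) = Add(-7, Mul(0, -6)) = Add(-7, 0) = -7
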